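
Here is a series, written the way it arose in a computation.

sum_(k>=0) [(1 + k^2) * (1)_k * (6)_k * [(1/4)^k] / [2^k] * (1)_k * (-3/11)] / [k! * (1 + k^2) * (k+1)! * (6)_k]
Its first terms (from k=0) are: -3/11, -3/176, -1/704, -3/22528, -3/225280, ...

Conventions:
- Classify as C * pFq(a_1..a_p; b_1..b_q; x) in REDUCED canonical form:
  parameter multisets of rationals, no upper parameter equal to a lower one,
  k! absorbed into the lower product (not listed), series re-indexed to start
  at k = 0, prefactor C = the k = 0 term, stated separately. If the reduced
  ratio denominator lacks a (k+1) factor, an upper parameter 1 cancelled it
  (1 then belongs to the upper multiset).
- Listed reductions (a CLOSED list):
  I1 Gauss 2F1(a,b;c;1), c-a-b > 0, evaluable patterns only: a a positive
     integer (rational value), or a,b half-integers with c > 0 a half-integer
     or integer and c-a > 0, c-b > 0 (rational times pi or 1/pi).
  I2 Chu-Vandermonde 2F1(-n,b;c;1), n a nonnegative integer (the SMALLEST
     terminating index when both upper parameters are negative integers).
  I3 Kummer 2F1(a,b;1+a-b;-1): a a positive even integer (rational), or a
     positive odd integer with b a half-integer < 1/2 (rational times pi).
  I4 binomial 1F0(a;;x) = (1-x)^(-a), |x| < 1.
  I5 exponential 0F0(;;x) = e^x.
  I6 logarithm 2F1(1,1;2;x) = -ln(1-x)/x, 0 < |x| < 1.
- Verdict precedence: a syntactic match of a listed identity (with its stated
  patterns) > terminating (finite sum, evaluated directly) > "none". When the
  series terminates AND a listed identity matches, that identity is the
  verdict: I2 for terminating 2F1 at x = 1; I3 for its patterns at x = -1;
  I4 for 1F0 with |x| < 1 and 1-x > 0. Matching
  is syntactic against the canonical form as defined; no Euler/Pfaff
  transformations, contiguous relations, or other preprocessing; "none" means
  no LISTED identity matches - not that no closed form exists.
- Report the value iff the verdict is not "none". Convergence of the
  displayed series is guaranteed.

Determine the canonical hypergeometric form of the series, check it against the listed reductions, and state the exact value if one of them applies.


Prefactor -3/11, argument 1/8: 2F1 with upper {1, 1} over lower {2}. Verdict: logarithm (I6) matches (the logarithm: parameters (1,1;2), x = 1/8). Exact value: (24/11) * ln(7/8).

The tell: t_0 being -3/11, the parameter 6 appears in both the upper and lower lists and cancels (alongside the other common factor).
Step ratio: r(k) = (1/8) * (k+1) (k+1) / [(k+2) (k+1)] - poly over poly, x = (1/8) from leading terms; C = -3/11 at k = 0.


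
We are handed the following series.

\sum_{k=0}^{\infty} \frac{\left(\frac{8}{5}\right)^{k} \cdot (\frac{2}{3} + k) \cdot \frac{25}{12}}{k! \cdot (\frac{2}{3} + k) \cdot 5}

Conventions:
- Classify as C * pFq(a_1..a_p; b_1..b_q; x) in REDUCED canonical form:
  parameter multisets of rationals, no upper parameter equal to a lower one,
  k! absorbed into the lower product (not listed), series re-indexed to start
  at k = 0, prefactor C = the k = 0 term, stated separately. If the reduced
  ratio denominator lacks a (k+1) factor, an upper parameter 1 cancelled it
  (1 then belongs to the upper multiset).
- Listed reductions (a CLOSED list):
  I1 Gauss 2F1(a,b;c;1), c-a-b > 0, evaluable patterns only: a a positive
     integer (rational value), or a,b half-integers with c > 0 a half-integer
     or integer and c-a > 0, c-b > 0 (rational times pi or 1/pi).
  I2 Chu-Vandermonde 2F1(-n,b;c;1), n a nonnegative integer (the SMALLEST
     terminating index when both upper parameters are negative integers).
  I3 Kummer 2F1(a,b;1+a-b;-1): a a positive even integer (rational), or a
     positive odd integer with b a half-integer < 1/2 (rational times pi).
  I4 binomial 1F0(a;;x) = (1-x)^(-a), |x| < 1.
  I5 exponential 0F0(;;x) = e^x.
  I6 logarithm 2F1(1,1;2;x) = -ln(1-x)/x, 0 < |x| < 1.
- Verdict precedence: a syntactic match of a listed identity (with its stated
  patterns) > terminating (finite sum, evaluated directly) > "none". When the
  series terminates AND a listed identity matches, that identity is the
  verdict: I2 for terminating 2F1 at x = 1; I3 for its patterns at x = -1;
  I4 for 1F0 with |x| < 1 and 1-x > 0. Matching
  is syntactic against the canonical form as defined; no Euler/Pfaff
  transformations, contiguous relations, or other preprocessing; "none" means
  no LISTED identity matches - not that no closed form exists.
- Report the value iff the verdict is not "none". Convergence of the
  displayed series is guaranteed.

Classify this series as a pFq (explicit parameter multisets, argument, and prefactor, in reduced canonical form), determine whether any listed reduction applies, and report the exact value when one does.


Canonical form: C = \frac{5}{12} times 0F0 with upper {-}, lower {-}, x = \frac{8}{5}. Verdict at x = \frac{8}{5}: the I5 exponential reduction matches (the 0F0 exponential series at x = \frac{8}{5}). Value: \frac{5}{12} \cdot e^{\frac{8}{5}}.

The tell: with t_0 = \frac{5}{12}, striking the common factor k + 2/3 reduces the term (C = 5/12).
Ratio: r(k) = \frac{8}{5} * 1 / [(k+1)] - rational in k. x = \frac{8}{5}; t_0 = \frac{5}{12}; negate the roots.


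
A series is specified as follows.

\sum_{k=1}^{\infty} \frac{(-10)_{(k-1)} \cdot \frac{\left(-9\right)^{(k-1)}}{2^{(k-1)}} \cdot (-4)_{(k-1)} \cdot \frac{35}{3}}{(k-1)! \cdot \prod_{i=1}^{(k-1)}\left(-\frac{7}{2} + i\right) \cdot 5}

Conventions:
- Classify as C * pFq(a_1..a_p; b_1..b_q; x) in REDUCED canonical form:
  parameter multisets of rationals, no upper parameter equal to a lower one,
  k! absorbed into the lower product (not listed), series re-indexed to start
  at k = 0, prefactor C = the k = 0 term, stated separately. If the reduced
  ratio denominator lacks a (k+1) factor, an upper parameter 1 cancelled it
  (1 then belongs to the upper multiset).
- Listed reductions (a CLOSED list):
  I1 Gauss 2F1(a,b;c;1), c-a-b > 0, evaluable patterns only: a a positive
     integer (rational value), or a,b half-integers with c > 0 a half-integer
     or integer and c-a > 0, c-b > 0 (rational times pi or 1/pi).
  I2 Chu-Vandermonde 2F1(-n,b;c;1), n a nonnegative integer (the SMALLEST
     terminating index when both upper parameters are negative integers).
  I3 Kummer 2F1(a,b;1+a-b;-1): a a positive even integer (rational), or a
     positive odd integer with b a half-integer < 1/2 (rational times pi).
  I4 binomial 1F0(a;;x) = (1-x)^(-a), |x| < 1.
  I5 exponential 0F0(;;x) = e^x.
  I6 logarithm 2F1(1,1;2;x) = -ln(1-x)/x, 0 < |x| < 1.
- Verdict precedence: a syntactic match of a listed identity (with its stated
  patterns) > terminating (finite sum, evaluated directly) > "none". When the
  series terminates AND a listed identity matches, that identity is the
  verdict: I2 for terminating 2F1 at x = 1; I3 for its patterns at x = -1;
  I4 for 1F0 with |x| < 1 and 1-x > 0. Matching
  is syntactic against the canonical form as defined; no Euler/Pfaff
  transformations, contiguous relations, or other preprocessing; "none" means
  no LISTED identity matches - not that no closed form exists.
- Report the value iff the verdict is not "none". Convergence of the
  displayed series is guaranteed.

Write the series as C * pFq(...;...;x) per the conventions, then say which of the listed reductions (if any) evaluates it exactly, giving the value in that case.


x = -\frac{9}{2} here; the reduced form reads 2F1, upper {-10, -4}, lower {-\frac{5}{2}}, C = \frac{7}{3}. Verdict: terminating (-4 upstairs). 5 nonzero terms in all; added directly. Value: -\frac{14430773}{3}.

Structural cue: from the first term \frac{7}{3}: the lower running product (C = 7/3) is a rising factorial.
Ratio: r(k) = -\frac{9}{2} * (k-10) (k-4) / [(k-\frac{5}{2}) (k+1)] ; factor over Q: parameters, x = -\frac{9}{2}, and C = \frac{7}{3}.


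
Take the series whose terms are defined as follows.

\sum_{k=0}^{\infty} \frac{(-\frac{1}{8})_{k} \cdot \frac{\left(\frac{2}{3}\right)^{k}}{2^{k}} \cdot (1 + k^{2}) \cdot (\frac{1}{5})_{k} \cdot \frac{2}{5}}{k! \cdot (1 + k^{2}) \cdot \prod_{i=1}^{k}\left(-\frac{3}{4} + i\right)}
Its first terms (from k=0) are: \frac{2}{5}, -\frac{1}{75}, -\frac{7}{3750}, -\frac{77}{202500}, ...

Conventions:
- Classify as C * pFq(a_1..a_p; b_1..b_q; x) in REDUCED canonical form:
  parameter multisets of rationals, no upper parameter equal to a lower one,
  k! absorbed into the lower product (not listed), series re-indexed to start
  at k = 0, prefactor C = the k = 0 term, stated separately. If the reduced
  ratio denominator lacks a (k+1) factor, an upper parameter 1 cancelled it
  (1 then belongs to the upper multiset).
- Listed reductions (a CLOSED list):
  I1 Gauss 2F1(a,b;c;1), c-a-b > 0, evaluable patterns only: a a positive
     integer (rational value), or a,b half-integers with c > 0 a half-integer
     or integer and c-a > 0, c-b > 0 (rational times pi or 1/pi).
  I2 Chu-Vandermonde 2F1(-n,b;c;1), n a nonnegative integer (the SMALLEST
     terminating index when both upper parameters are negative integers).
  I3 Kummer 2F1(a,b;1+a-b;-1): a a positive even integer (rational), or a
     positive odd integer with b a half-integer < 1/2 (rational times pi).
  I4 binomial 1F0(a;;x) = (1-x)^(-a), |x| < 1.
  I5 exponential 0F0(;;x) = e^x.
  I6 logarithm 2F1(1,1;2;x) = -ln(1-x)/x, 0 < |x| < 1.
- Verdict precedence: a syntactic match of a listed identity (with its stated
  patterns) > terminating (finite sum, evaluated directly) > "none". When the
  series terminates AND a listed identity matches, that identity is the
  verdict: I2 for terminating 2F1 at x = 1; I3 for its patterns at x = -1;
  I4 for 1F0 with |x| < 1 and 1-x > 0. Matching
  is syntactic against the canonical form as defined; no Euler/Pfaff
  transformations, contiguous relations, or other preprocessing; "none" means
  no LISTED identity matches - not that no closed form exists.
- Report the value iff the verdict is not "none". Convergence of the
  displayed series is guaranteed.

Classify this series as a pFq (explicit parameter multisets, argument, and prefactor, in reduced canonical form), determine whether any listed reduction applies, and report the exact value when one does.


At argument \frac{1}{3}: a 2F1 with upper {-\frac{1}{8}, \frac{1}{5}}, lower {\frac{1}{4}}, scaled by C = \frac{2}{5}. Verdict: none. A 2F1 with upper {-\frac{1}{8}, \frac{1}{5}} fits none of I1-I6 at x = \frac{1}{3}; the sum runs forever.

First insight: from the first term \frac{2}{5}: the lower running product (prefactor 2/5) is a rising factorial.
Consecutive-term ratio: r(k) = \frac{1}{3} * (k-\frac{1}{8}) (k+\frac{1}{5}) / [(k+\frac{1}{4}) (k+1)] - poly over poly, x = \frac{1}{3} from leading terms; C = \frac{2}{5} at k = 0.


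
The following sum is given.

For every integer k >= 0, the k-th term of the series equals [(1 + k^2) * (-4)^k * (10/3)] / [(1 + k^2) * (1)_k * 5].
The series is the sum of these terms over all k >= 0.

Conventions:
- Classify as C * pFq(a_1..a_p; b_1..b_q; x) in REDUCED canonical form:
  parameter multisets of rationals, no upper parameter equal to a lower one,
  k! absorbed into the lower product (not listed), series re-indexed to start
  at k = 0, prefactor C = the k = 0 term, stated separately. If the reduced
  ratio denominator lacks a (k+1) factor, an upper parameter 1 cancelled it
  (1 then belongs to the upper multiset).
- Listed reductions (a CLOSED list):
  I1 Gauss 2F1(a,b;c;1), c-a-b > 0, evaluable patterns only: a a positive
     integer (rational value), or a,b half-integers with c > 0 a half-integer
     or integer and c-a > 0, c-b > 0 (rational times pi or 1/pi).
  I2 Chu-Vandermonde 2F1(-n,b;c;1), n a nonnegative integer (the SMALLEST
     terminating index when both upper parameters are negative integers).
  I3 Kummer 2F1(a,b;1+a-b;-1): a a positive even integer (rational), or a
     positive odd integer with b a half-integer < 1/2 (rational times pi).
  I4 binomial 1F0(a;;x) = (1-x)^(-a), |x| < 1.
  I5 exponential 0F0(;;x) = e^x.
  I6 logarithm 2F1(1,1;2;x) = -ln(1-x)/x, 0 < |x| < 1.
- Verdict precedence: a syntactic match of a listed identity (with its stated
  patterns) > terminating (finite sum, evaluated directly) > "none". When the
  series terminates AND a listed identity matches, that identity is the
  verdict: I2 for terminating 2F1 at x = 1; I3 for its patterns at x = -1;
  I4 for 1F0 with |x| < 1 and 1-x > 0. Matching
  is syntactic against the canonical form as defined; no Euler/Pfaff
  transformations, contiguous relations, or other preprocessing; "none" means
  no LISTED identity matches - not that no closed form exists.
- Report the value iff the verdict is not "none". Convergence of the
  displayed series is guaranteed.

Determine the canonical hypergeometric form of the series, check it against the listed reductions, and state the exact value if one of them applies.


x = -4 here; the reduced form reads 0F0, upper {-}, lower {-}, C = 2/3. Verdict: the I5 exponential reduction fires (the 0F0 exponential series at x = -4). Hence: (2/3) * e^(-4).

Key observation: from the first term 2/3: (1)_k (C = 2/3) is k! itself.
Consecutive-term ratio: r(k) = (-4) * 1 / [(k+1)] ; factor over Q: parameters, x = (-4), and C = 2/3.


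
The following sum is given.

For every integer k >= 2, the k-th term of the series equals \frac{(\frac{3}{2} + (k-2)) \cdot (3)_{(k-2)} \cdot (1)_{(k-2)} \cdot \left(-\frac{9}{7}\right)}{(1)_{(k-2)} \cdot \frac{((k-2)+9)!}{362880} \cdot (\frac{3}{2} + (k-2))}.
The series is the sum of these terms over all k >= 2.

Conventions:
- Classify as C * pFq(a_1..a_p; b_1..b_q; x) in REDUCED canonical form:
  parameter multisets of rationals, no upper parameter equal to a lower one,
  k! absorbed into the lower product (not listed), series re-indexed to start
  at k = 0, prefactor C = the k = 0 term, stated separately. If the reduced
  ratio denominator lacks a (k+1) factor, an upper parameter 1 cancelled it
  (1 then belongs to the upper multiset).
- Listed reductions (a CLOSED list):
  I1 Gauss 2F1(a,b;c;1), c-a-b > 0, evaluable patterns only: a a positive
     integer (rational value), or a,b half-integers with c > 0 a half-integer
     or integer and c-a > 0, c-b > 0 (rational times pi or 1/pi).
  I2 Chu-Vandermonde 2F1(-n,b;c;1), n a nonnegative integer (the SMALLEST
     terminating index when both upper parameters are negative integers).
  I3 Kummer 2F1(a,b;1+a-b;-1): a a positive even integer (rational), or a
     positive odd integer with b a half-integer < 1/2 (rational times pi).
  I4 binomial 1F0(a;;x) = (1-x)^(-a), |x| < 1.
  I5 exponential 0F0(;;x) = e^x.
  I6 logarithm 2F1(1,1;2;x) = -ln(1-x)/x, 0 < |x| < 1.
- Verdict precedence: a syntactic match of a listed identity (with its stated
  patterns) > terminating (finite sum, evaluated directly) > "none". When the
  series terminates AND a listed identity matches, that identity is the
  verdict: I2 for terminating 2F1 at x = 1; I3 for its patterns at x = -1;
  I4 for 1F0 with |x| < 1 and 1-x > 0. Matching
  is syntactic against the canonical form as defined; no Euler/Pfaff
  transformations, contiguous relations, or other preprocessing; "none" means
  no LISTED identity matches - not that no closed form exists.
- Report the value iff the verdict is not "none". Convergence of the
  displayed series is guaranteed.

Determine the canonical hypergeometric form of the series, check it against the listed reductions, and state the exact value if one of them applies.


Classification (C = -\frac{9}{7}): 2F1 with upper {1, 3}, lower {10}, argument x = 1. Verdict: this is the Gauss summation I1 (x = 1: the Gamma ratio telescopes since c-a-b = 6 > 0 and a = 1 in Z>0). Value: -\frac{27}{14}.

Structural cue: x = 1 and striking the common factor k + 3/2 reduces the term (prefactor -9/7).
Consecutive-term ratio: r(k) = 1 * (k+1) (k+3) / [(k+10) (k+1)] - rational; roots negated = parameters, x = 1, C = -\frac{9}{7}.


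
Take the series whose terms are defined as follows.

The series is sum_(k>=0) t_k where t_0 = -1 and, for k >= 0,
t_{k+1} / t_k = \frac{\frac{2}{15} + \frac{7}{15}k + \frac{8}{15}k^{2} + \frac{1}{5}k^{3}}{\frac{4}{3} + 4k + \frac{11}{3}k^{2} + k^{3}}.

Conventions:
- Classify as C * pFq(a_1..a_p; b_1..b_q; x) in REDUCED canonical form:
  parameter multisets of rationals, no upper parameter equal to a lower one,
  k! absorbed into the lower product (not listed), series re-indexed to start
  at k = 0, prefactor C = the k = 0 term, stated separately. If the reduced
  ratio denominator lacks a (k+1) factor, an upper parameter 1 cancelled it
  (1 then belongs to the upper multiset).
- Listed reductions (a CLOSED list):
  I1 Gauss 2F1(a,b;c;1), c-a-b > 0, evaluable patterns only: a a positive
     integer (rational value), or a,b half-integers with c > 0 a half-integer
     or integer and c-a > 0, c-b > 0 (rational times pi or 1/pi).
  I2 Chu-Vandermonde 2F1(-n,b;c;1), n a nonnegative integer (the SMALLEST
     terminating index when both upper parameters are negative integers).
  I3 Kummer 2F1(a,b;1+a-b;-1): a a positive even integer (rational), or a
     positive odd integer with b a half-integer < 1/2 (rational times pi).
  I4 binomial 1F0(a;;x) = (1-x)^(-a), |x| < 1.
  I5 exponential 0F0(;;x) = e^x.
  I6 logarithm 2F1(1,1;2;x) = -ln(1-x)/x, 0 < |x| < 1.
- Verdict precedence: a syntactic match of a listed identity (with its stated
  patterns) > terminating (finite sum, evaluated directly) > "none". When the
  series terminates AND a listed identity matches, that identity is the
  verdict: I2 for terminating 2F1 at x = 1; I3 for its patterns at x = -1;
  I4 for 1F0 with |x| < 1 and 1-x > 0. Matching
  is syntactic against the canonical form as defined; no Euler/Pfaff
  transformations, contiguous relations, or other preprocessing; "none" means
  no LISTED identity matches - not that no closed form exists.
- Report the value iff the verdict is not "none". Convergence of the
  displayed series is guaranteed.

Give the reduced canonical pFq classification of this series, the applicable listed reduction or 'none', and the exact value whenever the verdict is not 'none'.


With C = -1: the canonical form is 2F1(1, 1; 2; \frac{1}{5}). Verdict: logarithm (I6) matches (the logarithm: parameters (1,1;2), x = \frac{1}{5}). Hence: 5 \cdot \ln\left(\frac{4}{5}\right).

Structural cue: with t_0 = -1, roots of the ratio polynomials (C = -1) are the negated parameters.
Term ratio: r(k) = \frac{1}{5} * (k+1) (k+1) / [(k+2) (k+1)] - rational; roots negated = parameters, x = \frac{1}{5}, C = -1.


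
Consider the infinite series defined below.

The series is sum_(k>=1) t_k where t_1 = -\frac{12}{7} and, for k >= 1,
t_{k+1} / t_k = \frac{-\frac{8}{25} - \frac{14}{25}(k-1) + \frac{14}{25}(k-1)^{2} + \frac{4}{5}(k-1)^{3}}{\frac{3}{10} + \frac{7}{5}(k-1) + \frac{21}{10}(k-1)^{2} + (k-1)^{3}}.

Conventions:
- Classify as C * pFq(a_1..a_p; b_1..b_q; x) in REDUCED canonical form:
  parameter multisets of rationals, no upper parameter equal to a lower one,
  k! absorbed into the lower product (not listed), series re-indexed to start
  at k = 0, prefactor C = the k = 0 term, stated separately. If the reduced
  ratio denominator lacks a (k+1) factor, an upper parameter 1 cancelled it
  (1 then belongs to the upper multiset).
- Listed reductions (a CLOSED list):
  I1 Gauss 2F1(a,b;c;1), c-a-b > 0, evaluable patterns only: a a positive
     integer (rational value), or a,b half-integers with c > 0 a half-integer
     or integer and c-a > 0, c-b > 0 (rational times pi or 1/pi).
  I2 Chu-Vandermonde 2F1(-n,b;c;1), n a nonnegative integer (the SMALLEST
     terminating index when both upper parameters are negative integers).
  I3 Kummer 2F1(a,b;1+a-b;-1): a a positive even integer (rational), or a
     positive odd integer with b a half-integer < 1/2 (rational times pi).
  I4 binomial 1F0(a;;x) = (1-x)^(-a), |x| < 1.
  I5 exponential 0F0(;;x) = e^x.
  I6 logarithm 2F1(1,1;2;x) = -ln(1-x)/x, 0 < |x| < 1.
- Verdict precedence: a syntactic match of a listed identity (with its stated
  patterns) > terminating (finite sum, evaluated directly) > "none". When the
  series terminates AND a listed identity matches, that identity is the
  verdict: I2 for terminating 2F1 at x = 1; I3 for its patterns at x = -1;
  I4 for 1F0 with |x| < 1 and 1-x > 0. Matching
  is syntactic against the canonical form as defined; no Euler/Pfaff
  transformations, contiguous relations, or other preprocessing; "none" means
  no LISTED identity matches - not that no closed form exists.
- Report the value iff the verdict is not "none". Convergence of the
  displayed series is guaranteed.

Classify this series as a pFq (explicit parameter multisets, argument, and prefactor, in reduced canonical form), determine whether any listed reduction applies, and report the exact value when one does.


At argument \frac{4}{5}: a 2F1 with upper {-\frac{4}{5}, 1}, lower {\frac{3}{5}}, scaled by C = -\frac{12}{7}. Verdict: none here - no I1-I6 shape fits x = \frac{4}{5} with lower {\frac{3}{5}}.

First insight: from the first term -\frac{12}{7}: cancel k + 1/2 from the displayed ratio first; then C = -12/7, x = 4/5.
Step ratio: r(k) = \frac{4}{5} * (k-\frac{4}{5}) (k+1) / [(k+\frac{3}{5}) (k+1)] - rational in k. x = \frac{4}{5}; t_0 = -\frac{12}{7}; negate the roots.


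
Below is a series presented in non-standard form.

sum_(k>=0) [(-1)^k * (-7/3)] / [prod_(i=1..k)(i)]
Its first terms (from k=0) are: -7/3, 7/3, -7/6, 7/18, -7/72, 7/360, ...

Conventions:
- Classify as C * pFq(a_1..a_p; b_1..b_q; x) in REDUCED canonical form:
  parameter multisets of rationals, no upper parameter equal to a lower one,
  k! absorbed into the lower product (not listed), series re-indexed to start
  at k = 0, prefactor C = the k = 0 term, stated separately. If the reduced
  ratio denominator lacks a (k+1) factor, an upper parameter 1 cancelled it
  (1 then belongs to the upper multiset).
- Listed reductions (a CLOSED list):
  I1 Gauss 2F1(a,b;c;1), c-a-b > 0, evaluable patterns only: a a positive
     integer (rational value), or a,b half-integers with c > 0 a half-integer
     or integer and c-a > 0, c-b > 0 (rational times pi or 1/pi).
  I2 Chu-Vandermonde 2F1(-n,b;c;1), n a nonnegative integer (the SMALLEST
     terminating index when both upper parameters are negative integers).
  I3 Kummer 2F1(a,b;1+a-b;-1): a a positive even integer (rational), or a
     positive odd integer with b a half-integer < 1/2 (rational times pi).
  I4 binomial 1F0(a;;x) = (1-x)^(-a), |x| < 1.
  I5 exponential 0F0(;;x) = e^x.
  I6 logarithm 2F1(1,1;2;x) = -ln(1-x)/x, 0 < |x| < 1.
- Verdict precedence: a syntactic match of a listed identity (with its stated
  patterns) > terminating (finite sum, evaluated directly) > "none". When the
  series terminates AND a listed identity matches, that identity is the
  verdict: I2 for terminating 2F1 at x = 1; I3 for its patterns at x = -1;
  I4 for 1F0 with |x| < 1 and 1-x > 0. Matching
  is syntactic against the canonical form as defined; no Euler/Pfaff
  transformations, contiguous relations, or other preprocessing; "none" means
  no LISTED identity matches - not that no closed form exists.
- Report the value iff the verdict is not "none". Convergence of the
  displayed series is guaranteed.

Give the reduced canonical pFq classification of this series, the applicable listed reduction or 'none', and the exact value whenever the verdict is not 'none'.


x = -1 here; the reduced form reads 0F0, upper {-}, lower {-}, C = -7/3. Verdict: exponential (I5) fires (the 0F0 exponential series at x = -1). Hence: (-7/3) * e^(-1).

First insight: t_0 = -7/3 here, and the product of the first k integers (C = -7/3) is k!.
Adjacent-term ratio: r(k) = (-1) * 1 / [(k+1)] ; factor over Q: parameters, x = (-1), and C = -7/3.


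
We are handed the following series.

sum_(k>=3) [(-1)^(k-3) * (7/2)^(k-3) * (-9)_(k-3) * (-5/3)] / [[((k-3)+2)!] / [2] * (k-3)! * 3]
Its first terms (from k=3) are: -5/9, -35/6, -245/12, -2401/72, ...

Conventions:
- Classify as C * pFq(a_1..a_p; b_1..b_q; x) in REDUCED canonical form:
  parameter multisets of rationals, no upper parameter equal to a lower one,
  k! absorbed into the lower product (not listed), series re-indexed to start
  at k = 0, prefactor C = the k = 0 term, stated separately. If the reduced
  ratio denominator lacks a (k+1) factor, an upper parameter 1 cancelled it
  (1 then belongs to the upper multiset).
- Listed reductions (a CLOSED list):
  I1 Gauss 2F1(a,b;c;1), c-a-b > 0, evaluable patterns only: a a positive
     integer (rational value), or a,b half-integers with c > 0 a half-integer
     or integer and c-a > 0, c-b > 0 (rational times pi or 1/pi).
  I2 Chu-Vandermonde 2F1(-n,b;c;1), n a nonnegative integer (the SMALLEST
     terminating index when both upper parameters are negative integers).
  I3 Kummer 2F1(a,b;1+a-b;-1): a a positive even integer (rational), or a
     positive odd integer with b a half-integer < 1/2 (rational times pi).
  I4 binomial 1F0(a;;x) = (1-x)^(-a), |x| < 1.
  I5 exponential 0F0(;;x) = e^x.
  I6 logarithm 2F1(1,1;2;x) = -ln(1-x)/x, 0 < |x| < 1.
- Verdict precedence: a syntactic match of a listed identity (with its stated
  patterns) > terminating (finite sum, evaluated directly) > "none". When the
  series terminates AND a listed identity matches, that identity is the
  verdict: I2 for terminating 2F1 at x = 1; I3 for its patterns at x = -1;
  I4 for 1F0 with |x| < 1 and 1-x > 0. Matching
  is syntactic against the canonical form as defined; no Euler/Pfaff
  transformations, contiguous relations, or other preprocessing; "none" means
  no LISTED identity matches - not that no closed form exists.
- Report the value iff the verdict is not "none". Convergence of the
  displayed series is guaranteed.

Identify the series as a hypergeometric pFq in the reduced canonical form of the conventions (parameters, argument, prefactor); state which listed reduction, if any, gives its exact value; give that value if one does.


Prefactor -5/9, argument -7/2: 1F1 with upper {-9} over lower {3}. Verdict: terminating. With -9 upstairs the series is a 10-term polynomial sum; evaluated term by term. Hence: -57256687151/525533184.

Structural cue: with t_0 = -5/9, the (-1)^k factor (C = -5/9) folds into the argument's sign.
Adjacent-term ratio: r(k) = (-7/2) * (k-9) / [(k+3) (k+1)] - poly over poly, x = (-7/2) from leading terms; C = -5/9 at k = 0.


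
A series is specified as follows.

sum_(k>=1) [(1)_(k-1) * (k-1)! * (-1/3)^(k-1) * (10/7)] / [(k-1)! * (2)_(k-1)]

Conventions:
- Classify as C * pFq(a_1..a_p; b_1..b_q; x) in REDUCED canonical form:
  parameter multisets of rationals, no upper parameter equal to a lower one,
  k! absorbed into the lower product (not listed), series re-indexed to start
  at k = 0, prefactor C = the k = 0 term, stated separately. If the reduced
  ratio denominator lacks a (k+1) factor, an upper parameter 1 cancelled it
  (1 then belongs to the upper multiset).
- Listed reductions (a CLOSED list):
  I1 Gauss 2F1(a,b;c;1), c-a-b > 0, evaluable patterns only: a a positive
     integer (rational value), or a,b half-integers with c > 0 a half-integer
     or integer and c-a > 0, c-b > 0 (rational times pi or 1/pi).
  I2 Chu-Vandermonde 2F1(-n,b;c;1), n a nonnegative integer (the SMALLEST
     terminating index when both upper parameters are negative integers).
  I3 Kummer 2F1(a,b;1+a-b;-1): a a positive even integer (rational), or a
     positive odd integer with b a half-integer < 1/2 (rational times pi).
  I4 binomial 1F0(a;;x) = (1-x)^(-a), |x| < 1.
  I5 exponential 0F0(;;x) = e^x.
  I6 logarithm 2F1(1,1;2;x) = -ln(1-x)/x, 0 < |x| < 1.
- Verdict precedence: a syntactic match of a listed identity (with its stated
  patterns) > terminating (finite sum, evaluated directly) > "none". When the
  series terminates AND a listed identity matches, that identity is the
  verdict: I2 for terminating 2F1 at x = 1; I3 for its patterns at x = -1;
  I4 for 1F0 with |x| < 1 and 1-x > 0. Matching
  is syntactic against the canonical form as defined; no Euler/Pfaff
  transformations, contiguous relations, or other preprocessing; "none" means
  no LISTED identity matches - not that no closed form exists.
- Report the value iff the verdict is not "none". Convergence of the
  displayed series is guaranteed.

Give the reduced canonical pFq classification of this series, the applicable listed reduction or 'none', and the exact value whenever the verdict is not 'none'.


First insight: with t_0 = 10/7, the factorial ratio (C = 10/7) (k+a-1)!/(a-1)! is a rising factorial (a)_k.
Consecutive-term ratio: r(k) = (-1/3) * (k+1) (k+1) / [(k+2) (k+1)] - poly over poly, x = (-1/3) from leading terms; C = 10/7 at k = 0.

The series (x = -1/3) is 2F1: upper {1, 1}, lower {2}, prefactor 10/7. Verdict: this is the logarithmic series (I6) (the logarithm: parameters (1,1;2), x = -1/3). Sum: (30/7) * ln(4/3).


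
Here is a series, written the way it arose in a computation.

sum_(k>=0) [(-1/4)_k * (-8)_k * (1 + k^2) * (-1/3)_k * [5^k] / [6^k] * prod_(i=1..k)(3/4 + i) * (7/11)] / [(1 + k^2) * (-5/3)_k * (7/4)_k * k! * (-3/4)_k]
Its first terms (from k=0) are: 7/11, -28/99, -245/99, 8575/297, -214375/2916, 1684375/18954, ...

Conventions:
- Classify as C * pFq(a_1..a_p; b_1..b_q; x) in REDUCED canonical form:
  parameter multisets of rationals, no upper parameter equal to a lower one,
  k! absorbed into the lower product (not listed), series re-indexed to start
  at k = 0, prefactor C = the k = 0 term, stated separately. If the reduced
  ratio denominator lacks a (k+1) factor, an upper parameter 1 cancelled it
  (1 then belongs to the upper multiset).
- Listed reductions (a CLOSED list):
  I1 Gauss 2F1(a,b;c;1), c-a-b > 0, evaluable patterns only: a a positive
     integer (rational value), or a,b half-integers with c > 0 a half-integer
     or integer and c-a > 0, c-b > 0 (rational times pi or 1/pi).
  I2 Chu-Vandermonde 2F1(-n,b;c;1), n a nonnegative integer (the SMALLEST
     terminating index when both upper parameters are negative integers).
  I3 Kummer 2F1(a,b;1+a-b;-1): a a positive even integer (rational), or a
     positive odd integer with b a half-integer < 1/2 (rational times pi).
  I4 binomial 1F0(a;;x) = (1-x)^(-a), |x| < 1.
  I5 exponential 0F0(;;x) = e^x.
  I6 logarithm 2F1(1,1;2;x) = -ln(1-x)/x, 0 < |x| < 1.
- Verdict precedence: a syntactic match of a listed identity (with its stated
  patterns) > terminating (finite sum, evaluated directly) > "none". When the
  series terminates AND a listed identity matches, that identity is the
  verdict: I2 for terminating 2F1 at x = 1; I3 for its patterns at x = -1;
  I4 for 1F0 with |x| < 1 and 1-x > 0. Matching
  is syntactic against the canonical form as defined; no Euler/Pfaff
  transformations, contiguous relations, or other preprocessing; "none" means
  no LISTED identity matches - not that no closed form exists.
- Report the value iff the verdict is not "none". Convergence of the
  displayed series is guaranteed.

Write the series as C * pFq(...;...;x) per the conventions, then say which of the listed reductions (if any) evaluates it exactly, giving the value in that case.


x = 5/6 here; the reduced form reads 3F2, upper {-8, -1/3, -1/4}, lower {-5/3, -3/4}, C = 7/11. Verdict: terminating (-8 upstairs). 9 nonzero terms in all; added directly. Hence: 363662662405/318485426688.

Key observation: from the first term 7/11: the two geometric factors (prefactor 7/11) combine into one argument.
Adjacent-term ratio: r(k) = (5/6) * (k-8) (k-1/3) (k-1/4) / [(k-5/3) (k-3/4) (k+1)] - rational in k. x = (5/6); t_0 = 7/11; negate the roots.


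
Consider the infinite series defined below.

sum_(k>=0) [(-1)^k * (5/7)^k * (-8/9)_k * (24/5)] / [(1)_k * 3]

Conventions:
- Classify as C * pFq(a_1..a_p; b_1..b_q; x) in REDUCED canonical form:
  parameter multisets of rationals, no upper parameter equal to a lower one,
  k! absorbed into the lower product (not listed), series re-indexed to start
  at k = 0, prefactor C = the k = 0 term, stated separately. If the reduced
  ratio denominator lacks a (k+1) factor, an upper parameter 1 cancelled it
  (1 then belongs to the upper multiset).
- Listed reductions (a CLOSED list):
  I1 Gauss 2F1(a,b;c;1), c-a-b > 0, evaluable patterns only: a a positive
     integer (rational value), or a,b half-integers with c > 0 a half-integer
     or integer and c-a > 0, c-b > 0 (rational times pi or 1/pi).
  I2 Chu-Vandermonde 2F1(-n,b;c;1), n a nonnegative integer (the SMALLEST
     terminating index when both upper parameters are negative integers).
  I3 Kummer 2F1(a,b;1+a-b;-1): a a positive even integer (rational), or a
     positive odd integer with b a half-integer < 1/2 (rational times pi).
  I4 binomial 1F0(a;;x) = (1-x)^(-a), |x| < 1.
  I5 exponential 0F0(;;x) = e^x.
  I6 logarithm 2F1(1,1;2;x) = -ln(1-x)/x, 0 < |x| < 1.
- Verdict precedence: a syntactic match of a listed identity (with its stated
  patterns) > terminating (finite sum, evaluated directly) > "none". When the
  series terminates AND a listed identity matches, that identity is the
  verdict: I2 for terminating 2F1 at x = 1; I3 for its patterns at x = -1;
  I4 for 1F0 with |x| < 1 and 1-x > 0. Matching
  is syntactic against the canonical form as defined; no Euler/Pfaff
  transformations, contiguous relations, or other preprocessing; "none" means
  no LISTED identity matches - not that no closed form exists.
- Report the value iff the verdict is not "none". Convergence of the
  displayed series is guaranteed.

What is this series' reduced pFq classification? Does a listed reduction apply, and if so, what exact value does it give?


At argument -5/7: a 1F0 with upper {-8/9}, lower {-}, scaled by C = 8/5. Verdict: the I4 binomial reduction applies (the 1F0 binomial series: exponent 8/9, x = -5/7). Sum: (8/5) * (12/7)^(8/9).

First insight: with t_0 = 8/5, the constant factors (prefactor 8/5) combine into one prefactor.
Step ratio: r(k) = (-5/7) * (k-8/9) / [(k+1)] - poly over poly, x = (-5/7) from leading terms; C = 8/5 at k = 0.


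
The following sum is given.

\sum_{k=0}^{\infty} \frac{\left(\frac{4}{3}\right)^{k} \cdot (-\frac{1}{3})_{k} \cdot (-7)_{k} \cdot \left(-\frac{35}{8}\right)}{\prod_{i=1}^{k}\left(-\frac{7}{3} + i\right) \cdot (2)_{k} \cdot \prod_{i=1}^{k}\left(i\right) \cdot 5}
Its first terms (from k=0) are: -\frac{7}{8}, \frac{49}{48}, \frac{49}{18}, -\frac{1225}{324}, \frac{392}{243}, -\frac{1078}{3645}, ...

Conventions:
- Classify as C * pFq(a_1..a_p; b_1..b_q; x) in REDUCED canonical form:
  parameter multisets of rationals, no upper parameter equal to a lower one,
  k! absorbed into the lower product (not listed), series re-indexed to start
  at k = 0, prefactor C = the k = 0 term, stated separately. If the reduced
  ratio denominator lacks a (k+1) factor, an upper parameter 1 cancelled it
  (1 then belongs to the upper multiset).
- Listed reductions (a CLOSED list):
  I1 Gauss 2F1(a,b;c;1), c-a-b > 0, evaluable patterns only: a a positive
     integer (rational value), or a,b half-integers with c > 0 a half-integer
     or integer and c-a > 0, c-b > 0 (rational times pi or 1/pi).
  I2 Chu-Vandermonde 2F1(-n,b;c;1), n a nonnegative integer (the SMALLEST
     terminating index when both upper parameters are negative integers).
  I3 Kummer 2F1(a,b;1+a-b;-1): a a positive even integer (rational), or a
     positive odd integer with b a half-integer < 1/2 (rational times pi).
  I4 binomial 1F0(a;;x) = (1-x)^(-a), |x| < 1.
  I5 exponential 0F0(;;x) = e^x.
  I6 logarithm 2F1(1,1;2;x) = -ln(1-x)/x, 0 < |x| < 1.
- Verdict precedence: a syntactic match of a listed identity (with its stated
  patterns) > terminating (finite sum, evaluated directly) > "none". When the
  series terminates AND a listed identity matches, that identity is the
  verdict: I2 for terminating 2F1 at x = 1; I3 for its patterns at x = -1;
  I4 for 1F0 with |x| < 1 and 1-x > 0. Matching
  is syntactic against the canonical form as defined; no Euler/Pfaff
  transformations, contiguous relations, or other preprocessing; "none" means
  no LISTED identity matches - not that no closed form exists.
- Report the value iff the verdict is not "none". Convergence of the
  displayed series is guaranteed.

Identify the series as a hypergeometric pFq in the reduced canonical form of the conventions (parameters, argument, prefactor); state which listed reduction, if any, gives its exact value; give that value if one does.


The series (x = \frac{4}{3}) is 2F2: upper {-7, -\frac{1}{3}}, lower {-\frac{4}{3}, 2}, prefactor -\frac{7}{8}. Verdict: terminating (-7 upstairs). 8 nonzero terms in all; added directly. Its exact value is \frac{673663}{1574640}.

Key observation: t_0 = -\frac{7}{8} here, and the constant factors (C = -7/8) combine into one prefactor.
Consecutive-term ratio: r(k) = \frac{4}{3} * (k-7) (k-\frac{1}{3}) / [(k-\frac{4}{3}) (k+2) (k+1)] ; factor over Q: parameters, x = \frac{4}{3}, and C = -\frac{7}{8}.


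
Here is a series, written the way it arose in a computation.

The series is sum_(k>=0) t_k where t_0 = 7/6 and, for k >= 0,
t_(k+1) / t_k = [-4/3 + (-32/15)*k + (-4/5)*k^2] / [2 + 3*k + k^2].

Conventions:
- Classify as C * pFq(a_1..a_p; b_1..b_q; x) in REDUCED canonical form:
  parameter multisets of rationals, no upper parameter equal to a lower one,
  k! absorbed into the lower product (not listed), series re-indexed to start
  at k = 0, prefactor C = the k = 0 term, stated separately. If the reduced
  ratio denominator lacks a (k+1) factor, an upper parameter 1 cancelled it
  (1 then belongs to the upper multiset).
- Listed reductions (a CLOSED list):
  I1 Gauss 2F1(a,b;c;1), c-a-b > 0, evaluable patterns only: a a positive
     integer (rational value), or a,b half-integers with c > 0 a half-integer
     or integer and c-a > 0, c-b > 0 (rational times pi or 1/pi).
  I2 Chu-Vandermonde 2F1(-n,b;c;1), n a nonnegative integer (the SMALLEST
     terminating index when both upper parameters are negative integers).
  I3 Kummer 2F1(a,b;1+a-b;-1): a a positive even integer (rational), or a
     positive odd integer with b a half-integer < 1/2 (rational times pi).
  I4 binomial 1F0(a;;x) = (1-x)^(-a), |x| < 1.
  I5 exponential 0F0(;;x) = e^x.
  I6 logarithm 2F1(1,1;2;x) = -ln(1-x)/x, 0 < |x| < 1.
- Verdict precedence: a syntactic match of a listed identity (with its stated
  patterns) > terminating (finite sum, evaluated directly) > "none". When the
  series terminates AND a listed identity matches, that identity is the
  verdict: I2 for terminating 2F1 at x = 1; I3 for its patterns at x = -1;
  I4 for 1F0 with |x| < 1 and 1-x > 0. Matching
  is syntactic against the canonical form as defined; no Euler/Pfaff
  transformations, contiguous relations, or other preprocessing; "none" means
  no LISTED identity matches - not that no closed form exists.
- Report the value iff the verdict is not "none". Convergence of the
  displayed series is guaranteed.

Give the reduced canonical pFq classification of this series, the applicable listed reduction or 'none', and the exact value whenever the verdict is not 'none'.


Canonical form: C = 7/6 times 2F1 with upper {1, 5/3}, lower {2}, x = -4/5. Verdict: none. Every listed pattern misses the 2F1 form at -4/5, upper {1, 5/3}.

Key step: x = (-4/5) and factor the ratio over Q (prefactor 7/6): negated roots = parameters.
Ratio: r(k) = (-4/5) * (k+1) (k+5/3) / [(k+2) (k+1)] - poly over poly, x = (-4/5) from leading terms; C = 7/6 at k = 0.


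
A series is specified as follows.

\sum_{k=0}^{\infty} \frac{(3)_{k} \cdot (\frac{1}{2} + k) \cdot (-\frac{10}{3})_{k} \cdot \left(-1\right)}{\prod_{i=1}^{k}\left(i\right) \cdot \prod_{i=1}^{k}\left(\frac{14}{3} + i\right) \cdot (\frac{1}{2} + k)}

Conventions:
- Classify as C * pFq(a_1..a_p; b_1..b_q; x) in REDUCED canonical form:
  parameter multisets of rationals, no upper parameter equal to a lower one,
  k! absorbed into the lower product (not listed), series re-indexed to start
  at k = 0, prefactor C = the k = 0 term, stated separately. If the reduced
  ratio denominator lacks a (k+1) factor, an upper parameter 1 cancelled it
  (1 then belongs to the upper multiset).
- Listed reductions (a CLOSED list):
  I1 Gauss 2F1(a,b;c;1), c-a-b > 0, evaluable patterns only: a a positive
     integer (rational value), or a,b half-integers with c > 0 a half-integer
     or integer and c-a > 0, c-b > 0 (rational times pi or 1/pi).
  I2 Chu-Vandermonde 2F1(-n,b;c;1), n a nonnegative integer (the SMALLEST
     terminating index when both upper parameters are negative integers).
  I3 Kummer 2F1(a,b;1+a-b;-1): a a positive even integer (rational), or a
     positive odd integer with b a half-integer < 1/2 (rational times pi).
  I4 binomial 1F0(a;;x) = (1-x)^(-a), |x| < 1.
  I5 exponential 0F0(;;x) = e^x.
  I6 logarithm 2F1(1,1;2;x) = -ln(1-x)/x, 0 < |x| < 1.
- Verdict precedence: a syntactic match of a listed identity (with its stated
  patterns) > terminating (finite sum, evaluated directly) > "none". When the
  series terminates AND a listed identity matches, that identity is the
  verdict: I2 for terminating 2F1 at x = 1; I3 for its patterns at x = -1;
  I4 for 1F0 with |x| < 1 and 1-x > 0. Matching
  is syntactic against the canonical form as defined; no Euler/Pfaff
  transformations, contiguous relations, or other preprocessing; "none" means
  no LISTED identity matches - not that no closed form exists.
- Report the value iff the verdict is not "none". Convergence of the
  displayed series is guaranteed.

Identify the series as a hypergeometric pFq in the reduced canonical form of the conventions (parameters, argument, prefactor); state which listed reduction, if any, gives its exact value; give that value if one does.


Reduced: x = 1, 2F1, upper = {-\frac{10}{3}, 3}, lower = {\frac{17}{3}}, C = -1. Verdict (x = 1): the Gauss summation I1 applies (x = 1: the Gamma ratio telescopes since c-a-b = 6 > 0 and a = 3 in Z>0). Sum: -\frac{11}{81}.

The tell: with t_0 = -1, the product of the first k integers (C = -1, x = 1) is k!.
Consecutive-term ratio: r(k) = 1 * (k-\frac{10}{3}) (k+3) / [(k+\frac{17}{3}) (k+1)] - rational; roots negated = parameters, x = 1, C = -1.
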